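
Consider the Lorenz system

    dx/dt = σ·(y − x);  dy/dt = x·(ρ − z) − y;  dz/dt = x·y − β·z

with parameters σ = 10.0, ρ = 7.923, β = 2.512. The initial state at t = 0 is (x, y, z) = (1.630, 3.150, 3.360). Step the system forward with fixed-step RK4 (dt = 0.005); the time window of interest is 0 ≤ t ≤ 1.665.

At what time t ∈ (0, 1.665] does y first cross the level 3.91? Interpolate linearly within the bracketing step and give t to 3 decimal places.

t = 0.106

t=0.000: state=(1.630, 3.150, 3.360)
step 1 (dt=0.005): k1=(15.200, 4.288, -3.306), k2=(14.927, 4.464, -3.147), k3=(14.938, 4.460, -3.150), k4=(14.676, 4.633, -2.993); state += dt/6·(k1+2k2+2k3+k4)
t=0.005: state=(1.705, 3.172, 3.344)
t=0.010: state=(1.777, 3.196, 3.330)
t=0.015: state=(1.847, 3.222, 3.317)
continuing one RK4 step at a time; state shown every 20 steps (Δt=0.1):
t=0.100: state=(2.825, 3.853, 3.324)
t=0.105: state=(2.876, 3.900, 3.338)
next step: t=0.110: state=(2.927, 3.946, 3.353) — y has crossed 3.91
linear interpolation between t=0.105 (3.89955) and t=0.110 (3.94636) → t≈0.106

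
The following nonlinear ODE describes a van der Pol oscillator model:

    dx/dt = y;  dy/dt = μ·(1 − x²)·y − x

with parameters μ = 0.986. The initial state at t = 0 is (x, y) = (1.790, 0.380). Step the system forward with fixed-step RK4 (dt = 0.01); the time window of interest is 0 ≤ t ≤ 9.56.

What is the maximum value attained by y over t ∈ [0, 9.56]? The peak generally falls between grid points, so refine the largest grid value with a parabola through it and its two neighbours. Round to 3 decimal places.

max y = 2.663

t=0.000: state=(1.790, 0.380)
step 1 (dt=0.01): k1=(0.380, -2.616), k2=(0.367, -2.592), k3=(0.367, -2.592), k4=(0.354, -2.568); state += dt/6·(k1+2k2+2k3+k4)
t=0.010: state=(1.794, 0.354)
t=0.020: state=(1.797, 0.329)
t=0.030: state=(1.800, 0.304)
continuing one RK4 step at a time; state shown every 50 steps (Δt=0.5):
t=0.500: state=(1.743, -0.422)
t=1.000: state=(1.441, -0.766)
t=1.500: state=(0.969, -1.157)
t=2.000: state=(0.223, -1.911)
t=2.500: state=(-0.962, -2.615)
t=3.000: state=(-1.896, -0.833)
t=3.500: state=(-1.960, 0.324)
t=4.000: state=(-1.704, 0.652)
t=4.500: state=(-1.315, 0.917)
t=5.000: state=(-0.753, 1.391)
t=5.500: state=(0.156, 2.314)
t=6.000: state=(1.419, 2.228)
t=6.500: state=(1.998, 0.217)
t=7.000: state=(1.893, -0.480)
t=7.500: state=(1.585, -0.738)
t=8.000: state=(1.146, -1.046)
t=8.500: state=(0.489, -1.659)
t=9.000: state=(-0.586, -2.611)
t=9.500: state=(-1.743, -1.470)
t=9.560: state=(-1.823, -1.191)
largest grid value and its neighbours: y(5.760)=2.66310, y(5.770)=2.66312, y(5.780)=2.66170
parabola through these three points peaks at t≈5.765 with y≈2.66329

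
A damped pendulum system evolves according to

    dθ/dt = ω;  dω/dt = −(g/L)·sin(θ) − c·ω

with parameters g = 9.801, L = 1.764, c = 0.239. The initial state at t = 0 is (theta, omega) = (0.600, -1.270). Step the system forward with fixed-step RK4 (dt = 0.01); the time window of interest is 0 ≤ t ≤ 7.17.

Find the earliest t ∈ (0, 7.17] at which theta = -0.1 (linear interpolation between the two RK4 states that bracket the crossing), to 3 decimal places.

t=0.000: state=(0.600, -1.270)
step 1 (dt=0.01): k1=(-1.270, -2.834), k2=(-1.284, -2.801), k3=(-1.284, -2.801), k4=(-1.298, -2.768); state += dt/6·(k1+2k2+2k3+k4)
t=0.010: state=(0.587, -1.298)
t=0.020: state=(0.574, -1.325)
t=0.030: state=(0.561, -1.352)
continuing one RK4 step at a time; state shown every 25 steps (Δt=0.25):
t=0.250: state=(0.213, -1.736)
t=0.420: state=(-0.085, -1.725)
next step: t=0.430: state=(-0.102, -1.716) — theta has crossed -0.1
linear interpolation between t=0.420 (-0.08477) and t=0.430 (-0.10198) → t≈0.429

t = 0.429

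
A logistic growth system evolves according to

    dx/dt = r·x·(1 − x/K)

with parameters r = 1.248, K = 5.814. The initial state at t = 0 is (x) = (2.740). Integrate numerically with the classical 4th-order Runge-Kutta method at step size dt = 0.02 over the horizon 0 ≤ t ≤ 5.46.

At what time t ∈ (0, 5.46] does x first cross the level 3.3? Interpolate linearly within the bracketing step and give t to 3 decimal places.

t = 0.310

t=0.000: state=(2.740)
step 1 (dt=0.02): k1=(1.808), k2=(1.809), k3=(1.809), k4=(1.810); state += dt/6·(k1+2k2+2k3+k4)
t=0.020: state=(2.776)
t=0.040: state=(2.812)
t=0.060: state=(2.849)
continuing one RK4 step at a time; state shown every 10 steps (Δt=0.2):
t=0.200: state=(3.102)
t=0.300: state=(3.282)
next step: t=0.320: state=(3.318) — x has crossed 3.3
linear interpolation between t=0.300 (3.28191) and t=0.320 (3.31752) → t≈0.310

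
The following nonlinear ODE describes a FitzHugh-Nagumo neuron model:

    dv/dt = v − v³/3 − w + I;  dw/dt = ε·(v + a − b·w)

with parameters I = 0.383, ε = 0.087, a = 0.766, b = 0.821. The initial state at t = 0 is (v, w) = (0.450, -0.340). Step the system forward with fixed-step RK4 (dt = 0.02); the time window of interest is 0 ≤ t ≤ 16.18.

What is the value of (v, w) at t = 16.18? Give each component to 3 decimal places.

t=0.000: state=(0.450, -0.340)
step 1 (dt=0.02): k1=(1.143, 0.130), k2=(1.150, 0.131), k3=(1.150, 0.131), k4=(1.158, 0.132); state += dt/6·(k1+2k2+2k3+k4)
t=0.020: state=(0.473, -0.337)
t=0.040: state=(0.496, -0.335)
t=0.060: state=(0.520, -0.332)
continuing one RK4 step at a time; state shown every 50 steps (Δt=1):
t=1.000: state=(1.622, -0.162)
t=2.000: state=(1.876, 0.066)
t=3.000: state=(1.817, 0.281)
t=4.000: state=(1.731, 0.475)
t=5.000: state=(1.639, 0.648)
t=6.000: state=(1.543, 0.801)
t=7.000: state=(1.440, 0.936)
t=8.000: state=(1.326, 1.052)
t=9.000: state=(1.197, 1.149)
t=10.000: state=(1.038, 1.228)
t=11.000: state=(0.821, 1.287)
t=12.000: state=(0.455, 1.317)
t=13.000: state=(-0.378, 1.299)
t=14.000: state=(-1.724, 1.182)
t=15.000: state=(-1.985, 1.003)
t=16.000: state=(-1.944, 0.833)
t=16.180: state=(-1.934, 0.804)

(v, w) = (-1.934, 0.804)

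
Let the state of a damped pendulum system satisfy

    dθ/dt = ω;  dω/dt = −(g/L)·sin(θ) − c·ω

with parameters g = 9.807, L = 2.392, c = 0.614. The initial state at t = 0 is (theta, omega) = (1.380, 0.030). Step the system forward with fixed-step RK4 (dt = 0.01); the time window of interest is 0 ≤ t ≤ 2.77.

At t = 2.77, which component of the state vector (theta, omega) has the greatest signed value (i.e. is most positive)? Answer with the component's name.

largest component: omega

t=0.000: state=(1.380, 0.030)
step 1 (dt=0.01): k1=(0.030, -4.044), k2=(0.010, -4.032), k3=(0.010, -4.032), k4=(-0.010, -4.019); state += dt/6·(k1+2k2+2k3+k4)
t=0.010: state=(1.380, -0.010)
t=0.020: state=(1.380, -0.050)
t=0.030: state=(1.379, -0.090)
continuing one RK4 step at a time; state shown every 10 steps (Δt=0.1):
t=0.100: state=(1.363, -0.362)
t=0.200: state=(1.309, -0.727)
t=0.300: state=(1.219, -1.063)
t=0.400: state=(1.097, -1.364)
t=0.500: state=(0.947, -1.622)
t=0.600: state=(0.774, -1.827)
t=0.700: state=(0.584, -1.968)
t=0.800: state=(0.383, -2.035)
t=0.900: state=(0.180, -2.024)
t=1.000: state=(-0.019, -1.934)
t=1.100: state=(-0.205, -1.774)
t=1.200: state=(-0.372, -1.554)
t=1.300: state=(-0.514, -1.290)
t=1.400: state=(-0.629, -0.998)
t=1.500: state=(-0.713, -0.690)
t=1.600: state=(-0.767, -0.380)
t=1.700: state=(-0.789, -0.078)
t=1.800: state=(-0.783, 0.209)
t=1.900: state=(-0.748, 0.473)
t=2.000: state=(-0.689, 0.707)
t=2.100: state=(-0.608, 0.905)
t=2.200: state=(-0.509, 1.062)
t=2.300: state=(-0.397, 1.173)
t=2.400: state=(-0.276, 1.235)
t=2.500: state=(-0.152, 1.246)
t=2.600: state=(-0.029, 1.207)
t=2.700: state=(0.088, 1.123)
t=2.770: state=(0.164, 1.040)
compare at T: theta=0.164, omega=1.040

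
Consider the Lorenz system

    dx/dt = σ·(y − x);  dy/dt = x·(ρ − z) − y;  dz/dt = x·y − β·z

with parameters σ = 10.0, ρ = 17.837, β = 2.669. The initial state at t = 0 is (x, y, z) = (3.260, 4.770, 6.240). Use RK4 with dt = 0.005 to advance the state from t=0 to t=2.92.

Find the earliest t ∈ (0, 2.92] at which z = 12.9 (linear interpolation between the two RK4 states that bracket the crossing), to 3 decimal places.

t = 0.193

t=0.000: state=(3.260, 4.770, 6.240)
step 1 (dt=0.005): k1=(15.100, 33.036, -1.104), k2=(15.548, 33.401, -0.645), k3=(15.546, 33.409, -0.639), k4=(15.993, 33.781, -0.168); state += dt/6·(k1+2k2+2k3+k4)
t=0.005: state=(3.338, 4.937, 6.237)
t=0.010: state=(3.420, 5.108, 6.238)
t=0.015: state=(3.507, 5.283, 6.245)
continuing one RK4 step at a time; state shown every 20 steps (Δt=0.1):
t=0.100: state=(5.652, 8.924, 7.453)
t=0.190: state=(9.118, 13.206, 12.618)
next step: t=0.195: state=(9.322, 13.370, 13.060) — z has crossed 12.9
linear interpolation between t=0.190 (12.61821) and t=0.195 (13.05953) → t≈0.193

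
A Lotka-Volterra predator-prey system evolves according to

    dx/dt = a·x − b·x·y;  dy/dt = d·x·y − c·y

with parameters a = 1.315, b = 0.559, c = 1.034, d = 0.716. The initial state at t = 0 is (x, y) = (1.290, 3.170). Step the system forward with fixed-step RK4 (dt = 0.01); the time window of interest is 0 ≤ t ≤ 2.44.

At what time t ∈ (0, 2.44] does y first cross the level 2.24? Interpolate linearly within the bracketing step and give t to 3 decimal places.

t = 1.274

t=0.000: state=(1.290, 3.170)
step 1 (dt=0.01): k1=(-0.590, -0.350), k2=(-0.587, -0.356), k3=(-0.587, -0.356), k4=(-0.584, -0.363); state += dt/6·(k1+2k2+2k3+k4)
t=0.010: state=(1.284, 3.166)
t=0.020: state=(1.278, 3.163)
t=0.030: state=(1.273, 3.159)
continuing one RK4 step at a time; state shown every 10 steps (Δt=0.1):
t=0.100: state=(1.234, 3.129)
t=0.200: state=(1.183, 3.076)
t=0.300: state=(1.138, 3.014)
t=0.400: state=(1.099, 2.945)
t=0.500: state=(1.065, 2.869)
t=0.600: state=(1.037, 2.790)
t=0.700: state=(1.014, 2.707)
t=0.800: state=(0.997, 2.623)
t=0.900: state=(0.984, 2.540)
t=1.000: state=(0.976, 2.456)
t=1.100: state=(0.973, 2.375)
t=1.200: state=(0.974, 2.296)
t=1.270: state=(0.977, 2.243)
next step: t=1.280: state=(0.977, 2.236) — y has crossed 2.24
linear interpolation between t=1.270 (2.24303) and t=1.280 (2.23554) → t≈1.274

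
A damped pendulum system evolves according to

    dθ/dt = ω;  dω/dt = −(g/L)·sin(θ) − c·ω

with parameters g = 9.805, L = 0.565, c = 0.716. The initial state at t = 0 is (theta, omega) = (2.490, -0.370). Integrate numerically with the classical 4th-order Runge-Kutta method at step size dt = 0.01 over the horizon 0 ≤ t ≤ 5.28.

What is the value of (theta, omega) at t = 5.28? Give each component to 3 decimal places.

t=0.000: state=(2.490, -0.370)
step 1 (dt=0.01): k1=(-0.370, -10.259), k2=(-0.421, -10.248), k3=(-0.421, -10.252), k4=(-0.473, -10.244); state += dt/6·(k1+2k2+2k3+k4)
t=0.010: state=(2.486, -0.473)
t=0.020: state=(2.481, -0.575)
t=0.030: state=(2.474, -0.677)
continuing one RK4 step at a time; state shown every 20 steps (Δt=0.2):
t=0.200: state=(2.205, -2.544)
t=0.400: state=(1.433, -5.231)
t=0.600: state=(0.184, -6.745)
t=0.800: state=(-0.994, -4.495)
t=1.000: state=(-1.523, -0.794)
t=1.200: state=(-1.340, 2.528)
t=1.400: state=(-0.575, 4.823)
t=1.600: state=(0.401, 4.389)
t=1.800: state=(1.019, 1.601)
t=2.000: state=(1.027, -1.455)
t=2.200: state=(0.501, -3.537)
t=2.400: state=(-0.239, -3.443)
t=2.600: state=(-0.740, -1.363)
t=2.800: state=(-0.759, 1.119)
t=3.000: state=(-0.351, 2.723)
t=3.200: state=(0.209, 2.556)
t=3.400: state=(0.569, 0.900)
t=3.600: state=(0.551, -1.026)
t=3.800: state=(0.214, -2.135)
t=4.000: state=(-0.206, -1.831)
t=4.200: state=(-0.446, -0.475)
t=4.400: state=(-0.390, 0.971)
t=4.600: state=(-0.109, 1.663)
t=4.800: state=(0.200, 1.261)
t=5.000: state=(0.347, 0.155)
t=5.200: state=(0.267, -0.894)
t=5.280: state=(0.184, -1.147)

(theta, omega) = (0.184, -1.147)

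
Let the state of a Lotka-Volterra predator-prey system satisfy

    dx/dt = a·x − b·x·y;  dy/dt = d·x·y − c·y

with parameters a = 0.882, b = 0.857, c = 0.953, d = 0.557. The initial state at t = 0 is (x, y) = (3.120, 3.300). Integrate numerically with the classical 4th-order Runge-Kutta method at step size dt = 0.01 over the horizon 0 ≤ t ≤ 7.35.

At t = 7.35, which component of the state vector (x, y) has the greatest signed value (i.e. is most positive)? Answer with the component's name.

t=0.000: state=(3.120, 3.300)
step 1 (dt=0.01): k1=(-6.072, 2.590), k2=(-6.047, 2.544), k3=(-6.047, 2.544), k4=(-6.021, 2.498); state += dt/6·(k1+2k2+2k3+k4)
t=0.010: state=(3.060, 3.325)
t=0.020: state=(3.000, 3.350)
t=0.030: state=(2.940, 3.374)
continuing one RK4 step at a time; state shown every 25 steps (Δt=0.25):
t=0.250: state=(1.828, 3.649)
t=0.500: state=(1.053, 3.495)
t=0.750: state=(0.647, 3.090)
t=1.000: state=(0.437, 2.622)
t=1.250: state=(0.326, 2.177)
t=1.500: state=(0.266, 1.787)
t=1.750: state=(0.235, 1.458)
t=2.000: state=(0.221, 1.186)
t=2.250: state=(0.219, 0.963)
t=2.500: state=(0.226, 0.783)
t=2.750: state=(0.243, 0.637)
t=3.000: state=(0.267, 0.520)
t=3.250: state=(0.301, 0.427)
t=3.500: state=(0.346, 0.352)
t=3.750: state=(0.402, 0.292)
t=4.000: state=(0.474, 0.244)
t=4.250: state=(0.563, 0.207)
t=4.500: state=(0.673, 0.178)
t=4.750: state=(0.810, 0.155)
t=5.000: state=(0.979, 0.138)
t=5.250: state=(1.186, 0.127)
t=5.500: state=(1.440, 0.120)
t=5.750: state=(1.750, 0.118)
t=6.000: state=(2.127, 0.122)
t=6.250: state=(2.581, 0.133)
t=6.500: state=(3.121, 0.155)
t=6.750: state=(3.748, 0.197)
t=7.000: state=(4.446, 0.275)
t=7.250: state=(5.152, 0.423)
t=7.350: state=(5.406, 0.516)
compare at T: x=5.406, y=0.516

largest component: x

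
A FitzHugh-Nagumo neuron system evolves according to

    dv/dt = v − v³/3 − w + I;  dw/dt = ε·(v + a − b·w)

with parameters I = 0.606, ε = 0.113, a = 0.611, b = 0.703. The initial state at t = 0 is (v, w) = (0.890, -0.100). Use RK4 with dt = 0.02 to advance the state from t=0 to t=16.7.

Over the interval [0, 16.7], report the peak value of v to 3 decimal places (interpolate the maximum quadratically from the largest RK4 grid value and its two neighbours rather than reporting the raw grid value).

max v = 1.878

t=0.000: state=(0.890, -0.100)
step 1 (dt=0.02): k1=(1.361, 0.178), k2=(1.362, 0.179), k3=(1.362, 0.179), k4=(1.362, 0.180); state += dt/6·(k1+2k2+2k3+k4)
t=0.020: state=(0.917, -0.096)
t=0.040: state=(0.944, -0.093)
t=0.060: state=(0.972, -0.089)
continuing one RK4 step at a time; state shown every 50 steps (Δt=1):
t=1.000: state=(1.812, 0.132)
t=2.000: state=(1.859, 0.391)
t=3.000: state=(1.771, 0.625)
t=4.000: state=(1.669, 0.830)
t=5.000: state=(1.561, 1.009)
t=6.000: state=(1.447, 1.162)
t=7.000: state=(1.322, 1.290)
t=8.000: state=(1.180, 1.394)
t=9.000: state=(1.005, 1.472)
t=10.000: state=(0.762, 1.523)
t=11.000: state=(0.337, 1.535)
t=12.000: state=(-0.643, 1.475)
t=13.000: state=(-1.818, 1.284)
t=14.000: state=(-1.937, 1.044)
t=15.000: state=(-1.866, 0.824)
t=16.000: state=(-1.783, 0.629)
t=16.700: state=(-1.725, 0.507)
largest grid value and its neighbours: v(1.520)=1.87761, v(1.540)=1.87771, v(1.560)=1.87771
parabola through these three points peaks at t≈1.550 with v≈1.87773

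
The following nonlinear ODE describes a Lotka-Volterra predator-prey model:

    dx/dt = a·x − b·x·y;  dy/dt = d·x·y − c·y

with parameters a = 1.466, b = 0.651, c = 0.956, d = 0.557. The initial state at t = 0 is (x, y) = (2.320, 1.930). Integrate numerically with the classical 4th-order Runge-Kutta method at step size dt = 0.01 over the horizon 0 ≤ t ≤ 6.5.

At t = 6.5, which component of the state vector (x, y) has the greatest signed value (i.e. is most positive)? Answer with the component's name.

largest component: y

t=0.000: state=(2.320, 1.930)
step 1 (dt=0.01): k1=(0.486, 0.649), k2=(0.482, 0.653), k3=(0.482, 0.653), k4=(0.477, 0.656); state += dt/6·(k1+2k2+2k3+k4)
t=0.010: state=(2.325, 1.937)
t=0.020: state=(2.330, 1.943)
t=0.030: state=(2.334, 1.950)
continuing one RK4 step at a time; state shown every 25 steps (Δt=0.25):
t=0.250: state=(2.410, 2.114)
t=0.500: state=(2.422, 2.333)
t=0.750: state=(2.346, 2.563)
t=1.000: state=(2.192, 2.770)
t=1.250: state=(1.988, 2.919)
t=1.500: state=(1.772, 2.986)
t=1.750: state=(1.573, 2.967)
t=2.000: state=(1.410, 2.874)
t=2.250: state=(1.289, 2.729)
t=2.500: state=(1.209, 2.556)
t=2.750: state=(1.168, 2.374)
t=3.000: state=(1.161, 2.197)
t=3.250: state=(1.188, 2.037)
t=3.500: state=(1.244, 1.899)
t=3.750: state=(1.330, 1.788)
t=4.000: state=(1.444, 1.708)
t=4.250: state=(1.585, 1.660)
t=4.500: state=(1.748, 1.648)
t=4.750: state=(1.925, 1.676)
t=5.000: state=(2.103, 1.747)
t=5.250: state=(2.263, 1.865)
t=5.500: state=(2.380, 2.030)
t=5.750: state=(2.427, 2.236)
t=6.000: state=(2.389, 2.465)
t=6.250: state=(2.266, 2.686)
t=6.500: state=(2.079, 2.864)
compare at T: x=2.079, y=2.864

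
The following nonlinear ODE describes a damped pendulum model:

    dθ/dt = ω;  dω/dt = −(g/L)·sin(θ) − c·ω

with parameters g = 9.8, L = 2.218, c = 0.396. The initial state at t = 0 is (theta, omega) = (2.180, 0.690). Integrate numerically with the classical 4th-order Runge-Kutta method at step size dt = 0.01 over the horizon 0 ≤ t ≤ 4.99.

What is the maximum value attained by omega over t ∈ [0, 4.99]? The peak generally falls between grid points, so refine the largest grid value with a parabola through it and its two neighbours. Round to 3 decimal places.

max omega = 2.340

t=0.000: state=(2.180, 0.690)
step 1 (dt=0.01): k1=(0.690, -3.897), k2=(0.671, -3.880), k3=(0.671, -3.881), k4=(0.651, -3.864); state += dt/6·(k1+2k2+2k3+k4)
t=0.010: state=(2.187, 0.651)
t=0.020: state=(2.193, 0.613)
t=0.030: state=(2.199, 0.575)
continuing one RK4 step at a time; state shown every 20 steps (Δt=0.2):
t=0.200: state=(2.244, -0.037)
t=0.400: state=(2.169, -0.712)
t=0.600: state=(1.958, -1.401)
t=0.800: state=(1.606, -2.119)
t=1.000: state=(1.114, -2.781)
t=1.200: state=(0.511, -3.179)
t=1.400: state=(-0.125, -3.092)
t=1.600: state=(-0.692, -2.513)
t=1.800: state=(-1.111, -1.651)
t=2.000: state=(-1.349, -0.722)
t=2.200: state=(-1.403, 0.169)
t=2.400: state=(-1.286, 0.986)
t=2.600: state=(-1.016, 1.688)
t=2.800: state=(-0.625, 2.180)
t=3.000: state=(-0.167, 2.338)
t=3.200: state=(0.284, 2.105)
t=3.400: state=(0.654, 1.554)
t=3.600: state=(0.894, 0.835)
t=3.800: state=(0.986, 0.079)
t=4.000: state=(0.929, -0.627)
t=4.200: state=(0.743, -1.214)
t=4.400: state=(0.457, -1.603)
t=4.600: state=(0.120, -1.721)
t=4.800: state=(-0.212, -1.547)
t=4.990: state=(-0.471, -1.159)
largest grid value and its neighbours: omega(2.970)=2.33950, omega(2.980)=2.34009, omega(2.990)=2.33968
parabola through these three points peaks at t≈2.981 with omega≈2.34010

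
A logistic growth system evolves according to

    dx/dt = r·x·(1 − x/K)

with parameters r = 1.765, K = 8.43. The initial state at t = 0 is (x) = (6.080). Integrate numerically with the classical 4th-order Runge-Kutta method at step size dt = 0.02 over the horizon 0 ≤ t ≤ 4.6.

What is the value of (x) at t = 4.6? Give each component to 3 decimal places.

t=0.000: state=(6.080)
step 1 (dt=0.02): k1=(2.991), k2=(2.968), k3=(2.968), k4=(2.944); state += dt/6·(k1+2k2+2k3+k4)
t=0.020: state=(6.139)
t=0.040: state=(6.198)
t=0.060: state=(6.255)
continuing one RK4 step at a time; state shown every 10 steps (Δt=0.2):
t=0.200: state=(6.630)
t=0.400: state=(7.079)
t=0.600: state=(7.434)
t=0.800: state=(7.704)
t=1.000: state=(7.907)
t=1.200: state=(8.056)
t=1.400: state=(8.163)
t=1.600: state=(8.241)
t=1.800: state=(8.296)
t=2.000: state=(8.336)
t=2.200: state=(8.363)
t=2.400: state=(8.383)
t=2.600: state=(8.397)
t=2.800: state=(8.407)
t=3.000: state=(8.414)
t=3.200: state=(8.419)
t=3.400: state=(8.422)
t=3.600: state=(8.424)
t=3.800: state=(8.426)
t=4.000: state=(8.427)
t=4.200: state=(8.428)
t=4.400: state=(8.429)
t=4.600: state=(8.429)

(x) = (8.429)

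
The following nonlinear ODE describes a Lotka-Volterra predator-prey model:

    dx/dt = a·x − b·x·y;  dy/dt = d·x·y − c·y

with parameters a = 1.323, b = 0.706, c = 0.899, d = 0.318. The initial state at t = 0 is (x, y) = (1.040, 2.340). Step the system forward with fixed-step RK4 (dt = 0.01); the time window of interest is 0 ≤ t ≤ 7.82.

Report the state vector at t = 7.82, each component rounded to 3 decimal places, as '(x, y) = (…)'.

(x, y) = (1.656, 0.934)

t=0.000: state=(1.040, 2.340)
step 1 (dt=0.01): k1=(-0.342, -1.330), k2=(-0.337, -1.327), k3=(-0.337, -1.327), k4=(-0.331, -1.325); state += dt/6·(k1+2k2+2k3+k4)
t=0.010: state=(1.037, 2.327)
t=0.020: state=(1.033, 2.314)
t=0.030: state=(1.030, 2.300)
continuing one RK4 step at a time; state shown every 50 steps (Δt=0.5):
t=0.500: state=(0.984, 1.748)
t=1.000: state=(1.115, 1.315)
t=1.500: state=(1.435, 1.025)
t=2.000: state=(2.003, 0.856)
t=2.500: state=(2.906, 0.802)
t=3.000: state=(4.195, 0.896)
t=3.500: state=(5.624, 1.251)
t=4.000: state=(6.152, 2.082)
t=4.500: state=(4.661, 3.214)
t=5.000: state=(2.615, 3.625)
t=5.500: state=(1.504, 3.169)
t=6.000: state=(1.077, 2.467)
t=6.500: state=(0.979, 1.848)
t=7.000: state=(1.077, 1.385)
t=7.500: state=(1.359, 1.069)
t=7.820: state=(1.656, 0.934)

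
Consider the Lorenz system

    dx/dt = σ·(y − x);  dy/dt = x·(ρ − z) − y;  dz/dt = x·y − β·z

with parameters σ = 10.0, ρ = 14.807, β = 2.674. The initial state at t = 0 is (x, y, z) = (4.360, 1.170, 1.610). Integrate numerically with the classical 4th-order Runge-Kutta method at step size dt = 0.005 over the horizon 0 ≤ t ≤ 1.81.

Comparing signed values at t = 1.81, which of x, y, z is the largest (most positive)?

t=0.000: state=(4.360, 1.170, 1.610)
step 1 (dt=0.005): k1=(-31.900, 56.369, 0.796), k2=(-29.693, 55.167, 1.301), k3=(-29.778, 55.237, 1.292), k4=(-27.649, 54.101, 1.768); state += dt/6·(k1+2k2+2k3+k4)
t=0.005: state=(4.211, 1.446, 1.616)
t=0.010: state=(4.083, 1.711, 1.628)
t=0.015: state=(3.974, 1.967, 1.643)
continuing one RK4 step at a time; state shown every 20 steps (Δt=0.1):
t=0.100: state=(4.079, 5.756, 2.451)
t=0.200: state=(6.920, 10.702, 5.892)
t=0.300: state=(10.703, 13.581, 14.608)
t=0.400: state=(10.724, 7.603, 22.147)
t=0.500: state=(6.118, 1.266, 19.997)
t=0.600: state=(2.401, -0.074, 15.447)
t=0.700: state=(0.872, 0.072, 11.818)
t=0.800: state=(0.457, 0.314, 9.055)
t=0.900: state=(0.457, 0.569, 6.947)
t=1.000: state=(0.663, 0.970, 5.354)
t=1.100: state=(1.104, 1.708, 4.201)
t=1.200: state=(1.955, 3.110, 3.536)
t=1.300: state=(3.559, 5.693, 3.768)
t=1.400: state=(6.341, 9.748, 6.287)
t=1.500: state=(9.831, 12.773, 13.293)
t=1.600: state=(10.608, 8.746, 20.732)
t=1.700: state=(6.967, 2.564, 20.123)
t=1.800: state=(3.308, 0.667, 16.003)
t=1.810: state=(3.055, 0.629, 15.601)
compare at T: x=3.055, y=0.629, z=15.601

largest component: z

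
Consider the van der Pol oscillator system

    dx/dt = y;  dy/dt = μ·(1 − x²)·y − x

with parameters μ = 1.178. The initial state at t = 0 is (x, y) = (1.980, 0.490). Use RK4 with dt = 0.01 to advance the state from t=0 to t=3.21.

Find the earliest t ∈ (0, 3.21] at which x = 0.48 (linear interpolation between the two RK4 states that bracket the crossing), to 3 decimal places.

t = 2.240

t=0.000: state=(1.980, 0.490)
step 1 (dt=0.01): k1=(0.490, -3.666), k2=(0.472, -3.611), k3=(0.472, -3.611), k4=(0.454, -3.556); state += dt/6·(k1+2k2+2k3+k4)
t=0.010: state=(1.985, 0.454)
t=0.020: state=(1.989, 0.419)
t=0.030: state=(1.993, 0.385)
continuing one RK4 step at a time; state shown every 20 steps (Δt=0.2):
t=0.200: state=(2.018, -0.047)
t=0.400: state=(1.979, -0.310)
t=0.600: state=(1.902, -0.448)
t=0.800: state=(1.804, -0.535)
t=1.000: state=(1.689, -0.608)
t=1.200: state=(1.560, -0.684)
t=1.400: state=(1.415, -0.774)
t=1.600: state=(1.249, -0.889)
t=1.800: state=(1.056, -1.045)
t=2.000: state=(0.827, -1.263)
t=2.200: state=(0.545, -1.575)
t=2.240: state=(0.480, -1.652)
next step: t=2.250: state=(0.464, -1.672) — x has crossed 0.48
linear interpolation between t=2.240 (0.48018) and t=2.250 (0.46356) → t≈2.240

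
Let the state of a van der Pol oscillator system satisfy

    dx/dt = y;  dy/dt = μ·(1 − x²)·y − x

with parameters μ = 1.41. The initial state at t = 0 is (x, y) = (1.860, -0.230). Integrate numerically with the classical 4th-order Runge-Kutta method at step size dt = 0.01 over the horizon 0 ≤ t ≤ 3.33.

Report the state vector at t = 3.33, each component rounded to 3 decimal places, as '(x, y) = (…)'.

(x, y) = (-1.972, 0.300)

t=0.000: state=(1.860, -0.230)
step 1 (dt=0.01): k1=(-0.230, -1.062), k2=(-0.235, -1.044), k3=(-0.235, -1.045), k4=(-0.240, -1.027); state += dt/6·(k1+2k2+2k3+k4)
t=0.010: state=(1.858, -0.240)
t=0.020: state=(1.855, -0.251)
t=0.030: state=(1.853, -0.260)
continuing one RK4 step at a time; state shown every 20 steps (Δt=0.2):
t=0.200: state=(1.797, -0.387)
t=0.400: state=(1.709, -0.482)
t=0.600: state=(1.605, -0.557)
t=0.800: state=(1.486, -0.634)
t=1.000: state=(1.351, -0.724)
t=1.200: state=(1.195, -0.842)
t=1.400: state=(1.011, -1.007)
t=1.600: state=(0.787, -1.246)
t=1.800: state=(0.504, -1.607)
t=2.000: state=(0.133, -2.136)
t=2.200: state=(-0.359, -2.787)
t=2.400: state=(-0.961, -3.109)
t=2.600: state=(-1.530, -2.393)
t=2.800: state=(-1.879, -1.106)
t=3.000: state=(-2.003, -0.231)
t=3.200: state=(-2.003, 0.172)
t=3.330: state=(-1.972, 0.300)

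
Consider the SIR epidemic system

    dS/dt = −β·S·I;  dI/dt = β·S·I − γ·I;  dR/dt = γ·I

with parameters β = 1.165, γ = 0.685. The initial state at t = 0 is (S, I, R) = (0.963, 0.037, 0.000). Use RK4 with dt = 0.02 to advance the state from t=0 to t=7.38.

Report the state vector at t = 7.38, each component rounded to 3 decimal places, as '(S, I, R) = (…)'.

(S, I, R) = (0.427, 0.095, 0.478)

t=0.000: state=(0.963, 0.037, 0.000)
step 1 (dt=0.02): k1=(-0.042, 0.016, 0.025), k2=(-0.042, 0.016, 0.025), k3=(-0.042, 0.016, 0.025), k4=(-0.042, 0.016, 0.026); state += dt/6·(k1+2k2+2k3+k4)
t=0.020: state=(0.962, 0.037, 0.001)
t=0.040: state=(0.961, 0.038, 0.001)
t=0.060: state=(0.960, 0.038, 0.002)
continuing one RK4 step at a time; state shown every 25 steps (Δt=0.5):
t=0.500: state=(0.940, 0.046, 0.014)
t=1.000: state=(0.913, 0.056, 0.031)
t=1.500: state=(0.881, 0.067, 0.052)
t=2.000: state=(0.844, 0.078, 0.077)
t=2.500: state=(0.804, 0.090, 0.106)
t=3.000: state=(0.761, 0.101, 0.139)
t=3.500: state=(0.715, 0.110, 0.175)
t=4.000: state=(0.670, 0.117, 0.214)
t=4.500: state=(0.625, 0.121, 0.254)
t=5.000: state=(0.582, 0.122, 0.296)
t=5.500: state=(0.542, 0.120, 0.338)
t=6.000: state=(0.506, 0.116, 0.378)
t=6.500: state=(0.474, 0.109, 0.417)
t=7.000: state=(0.446, 0.101, 0.453)
t=7.380: state=(0.427, 0.095, 0.478)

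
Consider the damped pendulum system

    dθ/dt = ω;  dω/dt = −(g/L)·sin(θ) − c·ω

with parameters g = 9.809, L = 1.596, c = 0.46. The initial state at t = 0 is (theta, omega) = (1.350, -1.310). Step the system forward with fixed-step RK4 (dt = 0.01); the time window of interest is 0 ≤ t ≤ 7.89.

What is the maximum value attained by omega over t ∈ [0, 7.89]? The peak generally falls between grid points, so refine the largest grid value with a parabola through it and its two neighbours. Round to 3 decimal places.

max omega = 2.152

t=0.000: state=(1.350, -1.310)
step 1 (dt=0.01): k1=(-1.310, -5.394), k2=(-1.337, -5.373), k3=(-1.337, -5.373), k4=(-1.364, -5.351); state += dt/6·(k1+2k2+2k3+k4)
t=0.010: state=(1.337, -1.364)
t=0.020: state=(1.323, -1.417)
t=0.030: state=(1.308, -1.470)
continuing one RK4 step at a time; state shown every 50 steps (Δt=0.5):
t=0.500: state=(0.176, -2.912)
t=1.000: state=(-0.938, -1.105)
t=1.500: state=(-0.829, 1.409)
t=2.000: state=(0.150, 2.012)
t=2.500: state=(0.755, 0.204)
t=3.000: state=(0.387, -1.453)
t=3.500: state=(-0.350, -1.126)
t=4.000: state=(-0.526, 0.440)
t=4.500: state=(-0.054, 1.185)
t=5.000: state=(0.385, 0.377)
t=5.500: state=(0.278, -0.707)
t=6.000: state=(-0.136, -0.735)
t=6.500: state=(-0.303, 0.119)
t=7.000: state=(-0.074, 0.657)
t=7.500: state=(0.197, 0.298)
t=7.890: state=(0.208, -0.229)
largest grid value and its neighbours: omega(1.840)=2.15122, omega(1.850)=2.15211, omega(1.860)=2.15169
parabola through these three points peaks at t≈1.852 with omega≈2.15213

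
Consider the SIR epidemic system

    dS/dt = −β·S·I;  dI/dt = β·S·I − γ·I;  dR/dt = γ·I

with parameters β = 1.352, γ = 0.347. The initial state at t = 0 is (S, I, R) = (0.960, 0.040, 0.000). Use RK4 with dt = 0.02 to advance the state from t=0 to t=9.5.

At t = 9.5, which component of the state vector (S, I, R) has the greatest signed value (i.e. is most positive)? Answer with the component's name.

t=0.000: state=(0.960, 0.040, 0.000)
step 1 (dt=0.02): k1=(-0.052, 0.038, 0.014), k2=(-0.052, 0.038, 0.014), k3=(-0.052, 0.038, 0.014), k4=(-0.053, 0.039, 0.014); state += dt/6·(k1+2k2+2k3+k4)
t=0.020: state=(0.959, 0.041, 0.000)
t=0.040: state=(0.958, 0.042, 0.001)
t=0.060: state=(0.957, 0.042, 0.001)
continuing one RK4 step at a time; state shown every 25 steps (Δt=0.5):
t=0.500: state=(0.927, 0.064, 0.009)
t=1.000: state=(0.879, 0.099, 0.023)
t=1.500: state=(0.809, 0.147, 0.044)
t=2.000: state=(0.718, 0.207, 0.074)
t=2.500: state=(0.611, 0.273, 0.116)
t=3.000: state=(0.497, 0.334, 0.169)
t=3.500: state=(0.390, 0.379, 0.231)
t=4.000: state=(0.299, 0.402, 0.299)
t=4.500: state=(0.228, 0.403, 0.369)
t=5.000: state=(0.174, 0.388, 0.438)
t=5.500: state=(0.135, 0.362, 0.503)
t=6.000: state=(0.107, 0.330, 0.563)
t=6.500: state=(0.087, 0.296, 0.617)
t=7.000: state=(0.072, 0.262, 0.666)
t=7.500: state=(0.061, 0.231, 0.709)
t=8.000: state=(0.052, 0.201, 0.746)
t=8.500: state=(0.046, 0.175, 0.779)
t=9.000: state=(0.041, 0.152, 0.807)
t=9.500: state=(0.038, 0.131, 0.831)
compare at T: S=0.038, I=0.131, R=0.831

largest component: R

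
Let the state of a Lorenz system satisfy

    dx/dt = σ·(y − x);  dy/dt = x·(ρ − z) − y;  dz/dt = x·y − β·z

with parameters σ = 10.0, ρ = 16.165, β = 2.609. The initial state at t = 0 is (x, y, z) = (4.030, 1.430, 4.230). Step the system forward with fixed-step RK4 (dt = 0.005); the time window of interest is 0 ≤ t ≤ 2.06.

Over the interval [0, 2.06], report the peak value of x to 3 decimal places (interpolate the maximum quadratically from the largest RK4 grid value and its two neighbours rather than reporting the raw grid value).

max x = 11.449

t=0.000: state=(4.030, 1.430, 4.230)
step 1 (dt=0.005): k1=(-26.000, 46.668, -5.273), k2=(-24.183, 45.828, -4.869), k3=(-24.250, 45.880, -4.873), k4=(-22.494, 45.087, -4.486); state += dt/6·(k1+2k2+2k3+k4)
t=0.005: state=(3.909, 1.659, 4.206)
t=0.010: state=(3.805, 1.881, 4.185)
t=0.015: state=(3.716, 2.097, 4.168)
continuing one RK4 step at a time; state shown every 20 steps (Δt=0.1):
t=0.100: state=(3.878, 5.418, 4.389)
t=0.200: state=(6.492, 10.028, 6.926)
t=0.300: state=(10.257, 13.512, 14.560)
t=0.400: state=(11.062, 8.848, 22.806)
t=0.500: state=(6.913, 2.045, 21.723)
t=0.600: state=(2.990, 0.257, 17.116)
t=0.700: state=(1.281, 0.388, 13.230)
t=0.800: state=(0.853, 0.770, 10.242)
t=0.900: state=(0.983, 1.300, 7.971)
t=1.000: state=(1.495, 2.228, 6.329)
t=1.100: state=(2.541, 3.967, 5.421)
t=1.200: state=(4.504, 7.080, 5.887)
t=1.300: state=(7.700, 11.348, 9.612)
t=1.400: state=(10.766, 12.392, 17.838)
t=1.500: state=(9.736, 6.247, 22.743)
t=1.600: state=(5.539, 1.549, 19.917)
t=1.700: state=(2.603, 0.731, 15.675)
t=1.800: state=(1.519, 1.059, 12.220)
t=1.900: state=(1.442, 1.681, 9.584)
t=2.000: state=(1.946, 2.725, 7.705)
t=2.060: state=(2.529, 3.713, 6.987)
largest grid value and its neighbours: x(0.360)=11.43992, x(0.365)=11.44912, x(0.370)=11.44225
parabola through these three points peaks at t≈0.365 with x≈11.44916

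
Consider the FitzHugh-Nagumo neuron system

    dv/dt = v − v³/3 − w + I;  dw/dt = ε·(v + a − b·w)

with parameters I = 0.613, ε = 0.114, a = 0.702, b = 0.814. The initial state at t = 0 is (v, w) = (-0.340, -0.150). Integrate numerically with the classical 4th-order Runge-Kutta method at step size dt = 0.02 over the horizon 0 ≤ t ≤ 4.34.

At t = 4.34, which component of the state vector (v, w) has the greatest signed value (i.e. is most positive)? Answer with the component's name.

largest component: v

t=0.000: state=(-0.340, -0.150)
step 1 (dt=0.02): k1=(0.436, 0.055), k2=(0.439, 0.056), k3=(0.439, 0.056), k4=(0.443, 0.056); state += dt/6·(k1+2k2+2k3+k4)
t=0.020: state=(-0.331, -0.149)
t=0.040: state=(-0.322, -0.148)
t=0.060: state=(-0.313, -0.147)
continuing one RK4 step at a time; state shown every 10 steps (Δt=0.2):
t=0.200: state=(-0.246, -0.138)
t=0.400: state=(-0.135, -0.124)
t=0.600: state=(-0.003, -0.107)
t=0.800: state=(0.154, -0.088)
t=1.000: state=(0.339, -0.065)
t=1.200: state=(0.555, -0.038)
t=1.400: state=(0.796, -0.006)
t=1.600: state=(1.047, 0.031)
t=1.800: state=(1.286, 0.072)
t=2.000: state=(1.487, 0.118)
t=2.200: state=(1.638, 0.168)
t=2.400: state=(1.737, 0.218)
t=2.600: state=(1.795, 0.270)
t=2.800: state=(1.825, 0.322)
t=3.000: state=(1.835, 0.373)
t=3.200: state=(1.833, 0.424)
t=3.400: state=(1.824, 0.473)
t=3.600: state=(1.810, 0.521)
t=3.800: state=(1.794, 0.568)
t=4.000: state=(1.776, 0.614)
t=4.200: state=(1.757, 0.659)
t=4.340: state=(1.743, 0.689)
compare at T: v=1.743, w=0.689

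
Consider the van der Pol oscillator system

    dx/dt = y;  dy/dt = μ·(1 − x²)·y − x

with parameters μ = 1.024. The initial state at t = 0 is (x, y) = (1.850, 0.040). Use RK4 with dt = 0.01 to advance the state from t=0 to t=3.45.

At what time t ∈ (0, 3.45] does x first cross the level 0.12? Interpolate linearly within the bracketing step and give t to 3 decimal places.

t = 1.952

t=0.000: state=(1.850, 0.040)
step 1 (dt=0.01): k1=(0.040, -1.949), k2=(0.030, -1.925), k3=(0.030, -1.926), k4=(0.021, -1.902); state += dt/6·(k1+2k2+2k3+k4)
t=0.010: state=(1.850, 0.021)
t=0.020: state=(1.850, 0.002)
t=0.030: state=(1.850, -0.016)
continuing one RK4 step at a time; state shown every 20 steps (Δt=0.2):
t=0.200: state=(1.825, -0.267)
t=0.400: state=(1.751, -0.459)
t=0.600: state=(1.645, -0.595)
t=0.800: state=(1.514, -0.711)
t=1.000: state=(1.360, -0.830)
t=1.200: state=(1.181, -0.971)
t=1.400: state=(0.969, -1.153)
t=1.600: state=(0.716, -1.396)
t=1.800: state=(0.405, -1.725)
t=1.950: state=(0.124, -2.031)
next step: t=1.960: state=(0.104, -2.052) — x has crossed 0.12
linear interpolation between t=1.950 (0.12398) and t=1.960 (0.10356) → t≈1.952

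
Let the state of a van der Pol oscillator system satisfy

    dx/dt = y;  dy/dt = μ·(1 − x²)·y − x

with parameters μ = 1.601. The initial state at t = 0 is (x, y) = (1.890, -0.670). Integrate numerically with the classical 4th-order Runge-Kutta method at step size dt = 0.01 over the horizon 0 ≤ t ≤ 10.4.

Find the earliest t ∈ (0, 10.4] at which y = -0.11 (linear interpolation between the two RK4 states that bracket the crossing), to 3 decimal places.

t = 2.902

t=0.000: state=(1.890, -0.670)
step 1 (dt=0.01): k1=(-0.670, 0.869), k2=(-0.666, 0.841), k3=(-0.666, 0.842), k4=(-0.662, 0.814); state += dt/6·(k1+2k2+2k3+k4)
t=0.010: state=(1.883, -0.662)
t=0.020: state=(1.877, -0.654)
t=0.030: state=(1.870, -0.646)
continuing one RK4 step at a time; state shown every 50 steps (Δt=0.5):
t=0.500: state=(1.597, -0.580)
t=1.000: state=(1.273, -0.747)
t=1.500: state=(0.805, -1.202)
t=2.000: state=(-0.076, -2.544)
t=2.500: state=(-1.591, -2.406)
t=2.900: state=(-2.015, -0.115)
next step: t=2.910: state=(-2.016, -0.090) — y has crossed -0.11
linear interpolation between t=2.900 (-0.11515) and t=2.910 (-0.08997) → t≈2.902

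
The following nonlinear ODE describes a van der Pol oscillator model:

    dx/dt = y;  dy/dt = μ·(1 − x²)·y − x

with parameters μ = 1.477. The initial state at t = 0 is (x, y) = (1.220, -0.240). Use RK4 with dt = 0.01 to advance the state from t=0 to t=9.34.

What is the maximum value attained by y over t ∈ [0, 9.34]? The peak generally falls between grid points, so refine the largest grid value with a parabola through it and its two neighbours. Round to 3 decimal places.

max y = 3.196

t=0.000: state=(1.220, -0.240)
step 1 (dt=0.01): k1=(-0.240, -1.047), k2=(-0.245, -1.043), k3=(-0.245, -1.043), k4=(-0.250, -1.039); state += dt/6·(k1+2k2+2k3+k4)
t=0.010: state=(1.218, -0.250)
t=0.020: state=(1.215, -0.261)
t=0.030: state=(1.212, -0.271)
continuing one RK4 step at a time; state shown every 50 steps (Δt=0.5):
t=0.500: state=(0.978, -0.724)
t=1.000: state=(0.458, -1.453)
t=1.500: state=(-0.612, -2.865)
t=2.000: state=(-1.815, -1.165)
t=2.500: state=(-1.937, 0.256)
t=3.000: state=(-1.740, 0.486)
t=3.500: state=(-1.460, 0.642)
t=4.000: state=(-1.077, 0.930)
t=4.500: state=(-0.457, 1.676)
t=5.000: state=(0.762, 3.170)
t=5.500: state=(1.927, 0.859)
t=6.000: state=(1.968, -0.308)
t=6.500: state=(1.762, -0.487)
t=7.000: state=(1.485, -0.630)
t=7.500: state=(1.111, -0.900)
t=8.000: state=(0.517, -1.591)
t=8.500: state=(-0.647, -3.111)
t=9.000: state=(-1.892, -1.066)
t=9.340: state=(-2.012, 0.105)
largest grid value and its neighbours: y(5.030)=3.19371, y(5.040)=3.19615, y(5.050)=3.19558
parabola through these three points peaks at t≈5.043 with y≈3.19629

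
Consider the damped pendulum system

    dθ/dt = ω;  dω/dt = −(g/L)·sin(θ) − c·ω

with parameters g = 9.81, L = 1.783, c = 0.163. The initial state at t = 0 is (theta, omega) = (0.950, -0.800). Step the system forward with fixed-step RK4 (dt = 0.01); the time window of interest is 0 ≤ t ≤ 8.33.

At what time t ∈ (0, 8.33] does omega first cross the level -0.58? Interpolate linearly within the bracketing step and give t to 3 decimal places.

t = 1.113

t=0.000: state=(0.950, -0.800)
step 1 (dt=0.01): k1=(-0.800, -4.345), k2=(-0.822, -4.329), k3=(-0.822, -4.328), k4=(-0.843, -4.311); state += dt/6·(k1+2k2+2k3+k4)
t=0.010: state=(0.942, -0.843)
t=0.020: state=(0.933, -0.886)
t=0.030: state=(0.924, -0.929)
continuing one RK4 step at a time; state shown every 50 steps (Δt=0.5):
t=0.500: state=(0.124, -2.165)
t=1.000: state=(-0.772, -1.052)
t=1.110: state=(-0.863, -0.594)
next step: t=1.120: state=(-0.869, -0.551) — omega has crossed -0.58
linear interpolation between t=1.110 (-0.59369) and t=1.120 (-0.55085) → t≈1.113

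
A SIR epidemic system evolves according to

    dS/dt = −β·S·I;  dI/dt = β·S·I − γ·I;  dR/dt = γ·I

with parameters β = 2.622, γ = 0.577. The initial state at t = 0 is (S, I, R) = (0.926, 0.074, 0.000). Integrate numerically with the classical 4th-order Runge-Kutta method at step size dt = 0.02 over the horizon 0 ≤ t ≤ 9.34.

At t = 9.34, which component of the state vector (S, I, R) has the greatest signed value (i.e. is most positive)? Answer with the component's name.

largest component: R

t=0.000: state=(0.926, 0.074, 0.000)
step 1 (dt=0.02): k1=(-0.180, 0.137, 0.043), k2=(-0.183, 0.139, 0.043), k3=(-0.183, 0.139, 0.044), k4=(-0.186, 0.141, 0.044); state += dt/6·(k1+2k2+2k3+k4)
t=0.020: state=(0.922, 0.077, 0.001)
t=0.040: state=(0.919, 0.080, 0.002)
t=0.060: state=(0.915, 0.083, 0.003)
continuing one RK4 step at a time; state shown every 25 steps (Δt=0.5):
t=0.500: state=(0.793, 0.173, 0.034)
t=1.000: state=(0.575, 0.320, 0.105)
t=1.500: state=(0.347, 0.437, 0.216)
t=2.000: state=(0.191, 0.462, 0.348)
t=2.500: state=(0.107, 0.418, 0.475)
t=3.000: state=(0.065, 0.349, 0.586)
t=3.500: state=(0.043, 0.280, 0.677)
t=4.000: state=(0.031, 0.220, 0.749)
t=4.500: state=(0.024, 0.171, 0.805)
t=5.000: state=(0.020, 0.132, 0.849)
t=5.500: state=(0.017, 0.101, 0.882)
t=6.000: state=(0.015, 0.077, 0.908)
t=6.500: state=(0.014, 0.059, 0.927)
t=7.000: state=(0.013, 0.045, 0.942)
t=7.500: state=(0.012, 0.034, 0.954)
t=8.000: state=(0.012, 0.026, 0.962)
t=8.500: state=(0.011, 0.020, 0.969)
t=9.000: state=(0.011, 0.015, 0.974)
t=9.340: state=(0.011, 0.013, 0.976)
compare at T: S=0.011, I=0.013, R=0.976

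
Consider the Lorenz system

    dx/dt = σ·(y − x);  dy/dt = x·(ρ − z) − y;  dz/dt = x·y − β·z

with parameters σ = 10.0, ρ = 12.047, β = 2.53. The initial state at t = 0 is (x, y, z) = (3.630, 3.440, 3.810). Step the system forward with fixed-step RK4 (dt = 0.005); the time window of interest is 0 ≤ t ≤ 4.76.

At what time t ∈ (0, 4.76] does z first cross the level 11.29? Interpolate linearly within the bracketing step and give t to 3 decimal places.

t=0.000: state=(3.630, 3.440, 3.810)
step 1 (dt=0.005): k1=(-1.900, 26.460, 2.848), k2=(-1.191, 26.329, 3.053), k3=(-1.212, 26.342, 3.057), k4=(-0.522, 26.223, 3.266); state += dt/6·(k1+2k2+2k3+k4)
t=0.005: state=(3.624, 3.572, 3.825)
t=0.010: state=(3.625, 3.702, 3.843)
t=0.015: state=(3.632, 3.832, 3.862)
continuing one RK4 step at a time; state shown every 40 steps (Δt=0.2):
t=0.200: state=(6.459, 8.679, 7.230)
t=0.285: state=(8.160, 9.686, 11.142)
next step: t=0.290: state=(8.234, 9.669, 11.396) — z has crossed 11.29
linear interpolation between t=0.285 (11.14165) and t=0.290 (11.39578) → t≈0.288

t = 0.288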